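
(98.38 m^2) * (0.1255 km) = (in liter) 1.235e+07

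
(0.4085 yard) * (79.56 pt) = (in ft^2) 0.1128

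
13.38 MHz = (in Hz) 1.338e+07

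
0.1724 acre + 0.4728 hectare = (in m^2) 5426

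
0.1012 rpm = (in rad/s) 0.0106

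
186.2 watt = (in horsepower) 0.2497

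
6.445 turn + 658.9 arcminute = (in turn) 6.476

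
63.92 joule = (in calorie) 15.28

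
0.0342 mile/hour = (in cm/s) 1.529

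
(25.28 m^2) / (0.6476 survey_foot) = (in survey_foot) 420.2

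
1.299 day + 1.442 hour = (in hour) 32.62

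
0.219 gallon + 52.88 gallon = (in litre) 201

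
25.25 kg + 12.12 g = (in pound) 55.69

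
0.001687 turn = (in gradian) 0.6748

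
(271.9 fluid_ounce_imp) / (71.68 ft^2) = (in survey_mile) 7.209e-07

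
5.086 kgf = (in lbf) 11.21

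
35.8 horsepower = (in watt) 2.67e+04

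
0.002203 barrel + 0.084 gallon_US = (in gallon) 0.1765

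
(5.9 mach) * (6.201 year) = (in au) 2.626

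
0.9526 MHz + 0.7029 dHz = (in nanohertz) 9.526e+14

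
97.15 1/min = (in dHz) 16.19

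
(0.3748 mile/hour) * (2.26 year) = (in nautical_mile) 6448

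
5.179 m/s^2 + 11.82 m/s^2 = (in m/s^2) 17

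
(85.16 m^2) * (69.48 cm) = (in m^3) 59.17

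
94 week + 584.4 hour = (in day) 682.4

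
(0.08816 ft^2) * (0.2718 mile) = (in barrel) 22.53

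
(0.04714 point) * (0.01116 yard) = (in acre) 4.193e-11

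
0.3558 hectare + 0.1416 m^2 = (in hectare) 0.3558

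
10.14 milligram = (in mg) 10.14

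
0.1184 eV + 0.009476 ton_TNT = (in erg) 3.965e+14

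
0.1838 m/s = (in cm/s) 18.38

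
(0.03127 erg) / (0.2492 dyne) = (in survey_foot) 0.004117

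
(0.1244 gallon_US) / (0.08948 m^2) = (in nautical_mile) 2.842e-06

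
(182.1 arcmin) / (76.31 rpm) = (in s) 0.006629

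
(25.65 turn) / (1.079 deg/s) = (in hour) 2.377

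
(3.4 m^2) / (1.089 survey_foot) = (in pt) 2.904e+04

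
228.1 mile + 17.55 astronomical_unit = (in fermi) 2.625e+27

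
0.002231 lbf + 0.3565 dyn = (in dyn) 992.8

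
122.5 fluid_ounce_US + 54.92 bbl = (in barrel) 54.94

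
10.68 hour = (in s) 3.845e+04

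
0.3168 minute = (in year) 6.027e-07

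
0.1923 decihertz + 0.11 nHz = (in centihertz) 1.923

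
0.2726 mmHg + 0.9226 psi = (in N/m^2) 6397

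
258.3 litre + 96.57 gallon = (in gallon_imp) 137.2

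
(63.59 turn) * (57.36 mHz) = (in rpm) 218.9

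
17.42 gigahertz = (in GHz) 17.42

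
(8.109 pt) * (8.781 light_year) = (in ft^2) 2.558e+15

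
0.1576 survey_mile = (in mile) 0.1576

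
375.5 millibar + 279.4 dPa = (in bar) 0.3758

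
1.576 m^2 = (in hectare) 0.0001576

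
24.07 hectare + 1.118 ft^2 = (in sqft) 2.591e+06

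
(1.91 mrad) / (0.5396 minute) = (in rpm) 0.0005634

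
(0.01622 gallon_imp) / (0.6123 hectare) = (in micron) 0.01204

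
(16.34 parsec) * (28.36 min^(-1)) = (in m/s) 2.383e+17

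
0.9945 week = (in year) 0.01907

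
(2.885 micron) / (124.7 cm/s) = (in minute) 3.856e-08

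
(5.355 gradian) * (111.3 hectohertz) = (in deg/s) 5.364e+04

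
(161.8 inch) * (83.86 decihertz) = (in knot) 66.99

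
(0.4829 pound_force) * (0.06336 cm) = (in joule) 0.001361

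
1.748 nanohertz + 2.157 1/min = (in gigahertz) 3.595e-11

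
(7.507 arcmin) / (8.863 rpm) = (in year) 7.461e-11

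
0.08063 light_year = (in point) 2.162e+18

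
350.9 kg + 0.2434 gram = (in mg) 3.509e+08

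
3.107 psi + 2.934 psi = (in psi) 6.041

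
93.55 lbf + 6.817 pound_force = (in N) 446.5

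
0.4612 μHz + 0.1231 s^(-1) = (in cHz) 12.31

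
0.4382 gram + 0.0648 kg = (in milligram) 6.524e+04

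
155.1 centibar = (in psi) 22.5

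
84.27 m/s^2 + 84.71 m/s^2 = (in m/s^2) 169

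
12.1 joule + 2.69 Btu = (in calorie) 681.2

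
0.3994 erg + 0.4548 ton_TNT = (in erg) 1.903e+16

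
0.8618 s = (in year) 2.733e-08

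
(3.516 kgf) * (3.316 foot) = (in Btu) 0.03303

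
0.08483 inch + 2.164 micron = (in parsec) 6.99e-20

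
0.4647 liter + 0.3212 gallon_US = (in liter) 1.681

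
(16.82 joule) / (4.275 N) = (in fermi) 3.935e+15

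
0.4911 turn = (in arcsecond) 6.365e+05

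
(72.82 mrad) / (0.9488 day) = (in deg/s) 5.09e-05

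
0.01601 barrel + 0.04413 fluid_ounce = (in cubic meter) 0.002547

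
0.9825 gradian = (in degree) 0.8843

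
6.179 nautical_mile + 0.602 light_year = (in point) 1.614e+19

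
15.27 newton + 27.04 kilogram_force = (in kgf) 28.6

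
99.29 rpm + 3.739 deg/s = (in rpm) 99.91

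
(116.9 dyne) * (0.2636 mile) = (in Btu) 0.00047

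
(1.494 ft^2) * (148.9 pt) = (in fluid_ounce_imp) 256.6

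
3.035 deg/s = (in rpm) 0.5058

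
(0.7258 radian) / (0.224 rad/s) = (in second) 3.24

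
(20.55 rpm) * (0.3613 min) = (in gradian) 2970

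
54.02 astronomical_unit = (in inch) 3.182e+14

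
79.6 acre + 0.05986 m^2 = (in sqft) 3.467e+06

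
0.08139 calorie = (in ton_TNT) 8.139e-11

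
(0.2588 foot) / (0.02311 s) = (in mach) 0.01002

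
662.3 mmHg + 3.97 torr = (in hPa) 888.3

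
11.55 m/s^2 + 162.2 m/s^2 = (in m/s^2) 173.8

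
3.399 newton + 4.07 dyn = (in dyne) 3.399e+05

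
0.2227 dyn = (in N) 2.227e-06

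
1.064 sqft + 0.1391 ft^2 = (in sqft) 1.203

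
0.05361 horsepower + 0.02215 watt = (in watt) 40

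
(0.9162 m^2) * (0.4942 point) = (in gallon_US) 0.0422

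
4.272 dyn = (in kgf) 4.356e-06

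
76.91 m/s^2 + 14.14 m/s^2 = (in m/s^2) 91.05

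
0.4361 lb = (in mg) 1.978e+05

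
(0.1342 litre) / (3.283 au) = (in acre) 6.752e-20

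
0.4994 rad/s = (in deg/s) 28.61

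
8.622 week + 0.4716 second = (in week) 8.622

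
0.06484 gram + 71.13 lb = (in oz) 1138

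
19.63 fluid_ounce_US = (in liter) 0.5805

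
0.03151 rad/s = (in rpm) 0.3009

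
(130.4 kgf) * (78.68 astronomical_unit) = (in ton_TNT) 3.597e+06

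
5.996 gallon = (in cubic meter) 0.0227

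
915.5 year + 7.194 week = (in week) 4.774e+04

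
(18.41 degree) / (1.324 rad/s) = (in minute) 0.004045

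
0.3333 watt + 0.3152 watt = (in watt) 0.6485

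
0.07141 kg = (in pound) 0.1574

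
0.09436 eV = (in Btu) 1.433e-23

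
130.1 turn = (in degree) 4.684e+04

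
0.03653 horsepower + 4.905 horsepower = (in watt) 3685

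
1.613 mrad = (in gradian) 0.1027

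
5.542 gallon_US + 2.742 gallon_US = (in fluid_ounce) 1060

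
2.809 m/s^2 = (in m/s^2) 2.809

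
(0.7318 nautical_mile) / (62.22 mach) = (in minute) 0.001066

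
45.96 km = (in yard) 5.026e+04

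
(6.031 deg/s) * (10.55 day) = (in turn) 1.527e+04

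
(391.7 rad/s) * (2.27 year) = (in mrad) 2.804e+13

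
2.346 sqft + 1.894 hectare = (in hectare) 1.894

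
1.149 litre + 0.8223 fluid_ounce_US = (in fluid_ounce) 39.67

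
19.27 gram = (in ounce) 0.6797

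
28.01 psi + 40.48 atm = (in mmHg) 3.221e+04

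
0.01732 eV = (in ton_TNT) 6.632e-31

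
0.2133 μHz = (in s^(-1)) 2.133e-07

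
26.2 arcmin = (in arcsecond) 1572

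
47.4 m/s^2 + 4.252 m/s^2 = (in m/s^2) 51.65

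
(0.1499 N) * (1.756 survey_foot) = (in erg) 8.023e+05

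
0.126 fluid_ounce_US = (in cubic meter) 3.726e-06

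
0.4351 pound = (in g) 197.4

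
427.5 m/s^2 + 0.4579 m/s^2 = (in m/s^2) 428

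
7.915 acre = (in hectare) 3.203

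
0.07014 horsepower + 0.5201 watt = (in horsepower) 0.07084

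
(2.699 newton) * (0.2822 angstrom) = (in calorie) 1.82e-11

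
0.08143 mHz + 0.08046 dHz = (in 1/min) 0.4876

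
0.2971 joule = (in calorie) 0.07101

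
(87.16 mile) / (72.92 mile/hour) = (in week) 0.007115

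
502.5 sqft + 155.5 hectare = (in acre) 384.3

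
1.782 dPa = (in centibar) 0.0001782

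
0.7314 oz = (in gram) 20.73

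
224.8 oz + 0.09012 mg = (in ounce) 224.8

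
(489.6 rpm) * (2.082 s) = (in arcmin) 3.67e+05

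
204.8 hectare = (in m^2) 2.048e+06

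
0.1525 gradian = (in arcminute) 8.235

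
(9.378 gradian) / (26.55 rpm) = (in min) 0.0008831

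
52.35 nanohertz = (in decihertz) 5.235e-07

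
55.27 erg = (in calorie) 1.321e-06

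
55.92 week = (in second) 3.382e+07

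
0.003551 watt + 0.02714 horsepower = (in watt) 20.24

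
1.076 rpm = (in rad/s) 0.1127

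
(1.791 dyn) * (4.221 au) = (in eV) 7.059e+25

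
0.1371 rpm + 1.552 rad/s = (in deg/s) 89.75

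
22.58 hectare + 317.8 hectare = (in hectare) 340.4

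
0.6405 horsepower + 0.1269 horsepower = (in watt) 572.3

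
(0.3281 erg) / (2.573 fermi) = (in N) 1.275e+07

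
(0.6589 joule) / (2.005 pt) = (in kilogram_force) 94.99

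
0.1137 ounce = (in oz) 0.1137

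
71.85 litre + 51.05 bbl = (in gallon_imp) 1801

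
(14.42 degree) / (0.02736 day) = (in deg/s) 0.0061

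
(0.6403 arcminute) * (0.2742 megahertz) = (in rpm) 487.7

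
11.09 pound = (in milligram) 5.03e+06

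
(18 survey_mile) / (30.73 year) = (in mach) 8.779e-08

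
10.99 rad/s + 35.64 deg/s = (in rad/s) 11.61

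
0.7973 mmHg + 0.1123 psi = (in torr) 6.605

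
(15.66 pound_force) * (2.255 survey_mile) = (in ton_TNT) 6.042e-05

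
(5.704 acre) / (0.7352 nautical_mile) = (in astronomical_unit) 1.133e-10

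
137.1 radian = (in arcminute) 4.713e+05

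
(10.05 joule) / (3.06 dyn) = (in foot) 1.078e+06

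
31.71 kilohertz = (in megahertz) 0.03171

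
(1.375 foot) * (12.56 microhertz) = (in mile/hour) 1.177e-05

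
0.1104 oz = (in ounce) 0.1104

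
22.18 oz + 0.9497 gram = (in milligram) 6.297e+05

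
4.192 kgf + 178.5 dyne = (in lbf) 9.242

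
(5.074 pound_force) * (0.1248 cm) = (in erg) 2.817e+05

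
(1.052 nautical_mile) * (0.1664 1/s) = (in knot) 630.2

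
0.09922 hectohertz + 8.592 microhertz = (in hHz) 0.09922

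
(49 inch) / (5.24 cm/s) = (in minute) 0.3959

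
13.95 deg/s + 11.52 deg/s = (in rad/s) 0.4445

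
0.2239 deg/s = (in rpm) 0.03732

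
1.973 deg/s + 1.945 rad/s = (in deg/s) 113.4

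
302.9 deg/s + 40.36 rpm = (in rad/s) 9.513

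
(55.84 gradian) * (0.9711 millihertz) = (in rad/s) 0.0008518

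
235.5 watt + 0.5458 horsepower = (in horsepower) 0.8616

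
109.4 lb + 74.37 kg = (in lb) 273.4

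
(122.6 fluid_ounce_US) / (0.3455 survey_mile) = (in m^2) 6.521e-06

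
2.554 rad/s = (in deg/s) 146.3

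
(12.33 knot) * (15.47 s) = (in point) 2.782e+05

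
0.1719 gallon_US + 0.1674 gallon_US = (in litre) 1.284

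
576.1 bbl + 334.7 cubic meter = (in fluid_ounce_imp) 1.5e+07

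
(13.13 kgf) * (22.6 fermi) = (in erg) 2.91e-05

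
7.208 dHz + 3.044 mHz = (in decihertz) 7.238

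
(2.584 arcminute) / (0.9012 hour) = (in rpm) 2.212e-06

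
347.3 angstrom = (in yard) 3.798e-08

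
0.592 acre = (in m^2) 2396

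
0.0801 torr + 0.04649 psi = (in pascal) 331.2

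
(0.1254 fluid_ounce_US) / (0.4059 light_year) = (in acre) 2.386e-25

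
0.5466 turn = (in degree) 196.8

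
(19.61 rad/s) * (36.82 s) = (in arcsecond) 1.489e+08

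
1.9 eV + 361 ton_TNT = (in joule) 1.51e+12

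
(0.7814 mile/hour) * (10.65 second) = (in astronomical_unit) 2.487e-11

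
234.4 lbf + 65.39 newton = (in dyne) 1.108e+08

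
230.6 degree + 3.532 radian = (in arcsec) 1.559e+06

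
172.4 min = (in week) 0.0171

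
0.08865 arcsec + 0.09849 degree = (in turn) 0.0002737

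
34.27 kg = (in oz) 1209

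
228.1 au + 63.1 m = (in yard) 3.732e+13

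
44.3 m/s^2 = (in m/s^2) 44.3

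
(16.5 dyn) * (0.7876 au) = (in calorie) 4.646e+06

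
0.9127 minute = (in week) 9.055e-05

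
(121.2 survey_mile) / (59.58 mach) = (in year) 3.049e-07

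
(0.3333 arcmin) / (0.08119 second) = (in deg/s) 0.06842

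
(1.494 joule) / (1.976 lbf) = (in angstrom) 1.7e+09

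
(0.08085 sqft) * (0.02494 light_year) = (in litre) 1.772e+15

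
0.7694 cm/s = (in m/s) 0.007694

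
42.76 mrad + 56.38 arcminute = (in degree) 3.39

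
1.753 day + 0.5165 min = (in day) 1.753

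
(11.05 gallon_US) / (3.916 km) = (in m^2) 1.068e-05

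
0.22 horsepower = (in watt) 164.1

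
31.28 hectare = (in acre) 77.29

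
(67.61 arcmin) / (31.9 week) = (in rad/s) 1.019e-09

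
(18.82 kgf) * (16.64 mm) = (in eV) 1.917e+19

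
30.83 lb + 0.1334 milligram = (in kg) 13.98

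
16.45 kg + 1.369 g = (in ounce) 580.3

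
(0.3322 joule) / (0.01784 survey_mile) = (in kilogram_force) 0.00118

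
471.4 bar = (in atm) 465.2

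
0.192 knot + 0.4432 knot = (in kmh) 1.176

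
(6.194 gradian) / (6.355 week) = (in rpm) 2.417e-07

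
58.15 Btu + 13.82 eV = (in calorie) 1.466e+04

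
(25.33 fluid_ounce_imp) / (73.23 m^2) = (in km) 9.828e-09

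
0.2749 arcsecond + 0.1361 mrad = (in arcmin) 0.4725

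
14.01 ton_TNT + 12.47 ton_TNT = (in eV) 6.915e+29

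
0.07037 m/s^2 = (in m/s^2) 0.07037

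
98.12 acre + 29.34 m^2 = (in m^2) 3.971e+05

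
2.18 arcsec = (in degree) 0.0006056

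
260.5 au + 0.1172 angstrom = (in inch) 1.534e+15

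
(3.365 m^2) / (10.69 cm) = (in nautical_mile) 0.017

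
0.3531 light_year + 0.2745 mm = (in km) 3.341e+12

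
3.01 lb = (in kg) 1.365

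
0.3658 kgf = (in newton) 3.587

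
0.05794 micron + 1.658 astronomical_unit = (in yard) 2.713e+11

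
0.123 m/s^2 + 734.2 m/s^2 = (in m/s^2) 734.3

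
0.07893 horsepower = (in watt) 58.86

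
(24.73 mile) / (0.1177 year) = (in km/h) 0.0386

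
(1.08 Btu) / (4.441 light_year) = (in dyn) 2.712e-09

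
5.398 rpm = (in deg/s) 32.39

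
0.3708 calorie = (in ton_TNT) 3.708e-10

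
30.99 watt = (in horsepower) 0.04156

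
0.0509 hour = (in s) 183.2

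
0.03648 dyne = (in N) 3.648e-07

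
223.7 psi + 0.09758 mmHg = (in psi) 223.7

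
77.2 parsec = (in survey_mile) 1.48e+15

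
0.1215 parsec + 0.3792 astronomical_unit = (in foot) 1.23e+16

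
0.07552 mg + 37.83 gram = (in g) 37.83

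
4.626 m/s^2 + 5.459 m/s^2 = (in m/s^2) 10.09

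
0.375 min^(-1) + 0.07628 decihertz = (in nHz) 1.388e+07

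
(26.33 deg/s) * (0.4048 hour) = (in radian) 669.7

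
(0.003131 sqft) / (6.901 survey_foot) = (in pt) 0.392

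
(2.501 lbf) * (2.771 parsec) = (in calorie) 2.274e+17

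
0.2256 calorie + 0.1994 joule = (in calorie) 0.2733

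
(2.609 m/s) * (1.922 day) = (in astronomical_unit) 2.896e-06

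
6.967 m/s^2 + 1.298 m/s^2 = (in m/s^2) 8.265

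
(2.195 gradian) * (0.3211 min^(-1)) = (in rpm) 0.001762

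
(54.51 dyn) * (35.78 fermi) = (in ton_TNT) 4.661e-27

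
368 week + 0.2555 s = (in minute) 3.709e+06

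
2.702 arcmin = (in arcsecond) 162.1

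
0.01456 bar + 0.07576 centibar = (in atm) 0.01512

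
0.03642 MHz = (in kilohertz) 36.42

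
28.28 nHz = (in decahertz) 2.828e-09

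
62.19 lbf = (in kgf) 28.21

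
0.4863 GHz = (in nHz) 4.863e+17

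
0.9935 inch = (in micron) 2.523e+04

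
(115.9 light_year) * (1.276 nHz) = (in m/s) 1.399e+09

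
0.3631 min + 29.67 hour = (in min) 1781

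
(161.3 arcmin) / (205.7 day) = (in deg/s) 1.513e-07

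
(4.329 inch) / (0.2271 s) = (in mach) 0.001422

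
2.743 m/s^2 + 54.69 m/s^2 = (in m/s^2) 57.43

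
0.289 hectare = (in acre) 0.7141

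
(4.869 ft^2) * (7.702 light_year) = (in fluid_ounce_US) 1.115e+21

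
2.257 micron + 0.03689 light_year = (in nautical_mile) 1.884e+11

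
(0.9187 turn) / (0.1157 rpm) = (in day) 0.005514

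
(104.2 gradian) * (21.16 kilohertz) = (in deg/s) 1.984e+06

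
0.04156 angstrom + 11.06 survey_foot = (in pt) 9556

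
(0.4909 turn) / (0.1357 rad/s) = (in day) 0.0002631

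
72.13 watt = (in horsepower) 0.09673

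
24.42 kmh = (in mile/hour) 15.17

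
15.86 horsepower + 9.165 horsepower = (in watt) 1.866e+04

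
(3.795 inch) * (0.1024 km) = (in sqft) 106.2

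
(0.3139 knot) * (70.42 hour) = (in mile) 25.44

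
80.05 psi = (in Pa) 5.519e+05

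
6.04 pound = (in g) 2740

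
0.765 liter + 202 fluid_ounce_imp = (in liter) 6.504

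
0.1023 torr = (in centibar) 0.01364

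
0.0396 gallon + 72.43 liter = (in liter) 72.58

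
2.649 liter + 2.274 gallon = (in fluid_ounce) 380.6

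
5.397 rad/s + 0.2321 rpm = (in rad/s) 5.421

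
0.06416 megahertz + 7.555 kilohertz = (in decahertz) 7172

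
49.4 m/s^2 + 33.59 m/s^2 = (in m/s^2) 82.99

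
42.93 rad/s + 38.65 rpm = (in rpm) 448.6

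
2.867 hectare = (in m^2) 2.867e+04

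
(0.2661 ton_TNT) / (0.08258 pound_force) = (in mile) 1.883e+06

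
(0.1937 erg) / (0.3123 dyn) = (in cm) 0.6202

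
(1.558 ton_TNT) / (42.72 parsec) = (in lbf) 1.112e-09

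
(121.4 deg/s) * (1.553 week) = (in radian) 1.99e+06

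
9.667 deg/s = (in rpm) 1.611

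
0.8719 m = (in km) 0.0008719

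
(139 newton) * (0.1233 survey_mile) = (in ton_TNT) 6.592e-06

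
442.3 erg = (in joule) 4.423e-05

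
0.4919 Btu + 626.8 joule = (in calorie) 273.8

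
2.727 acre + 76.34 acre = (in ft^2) 3.444e+06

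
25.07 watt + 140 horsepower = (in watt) 1.044e+05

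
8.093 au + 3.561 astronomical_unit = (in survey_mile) 1.083e+09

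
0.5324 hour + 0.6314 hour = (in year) 0.0001329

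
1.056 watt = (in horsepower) 0.001416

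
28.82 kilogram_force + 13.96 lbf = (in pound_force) 77.5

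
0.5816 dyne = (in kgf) 5.931e-07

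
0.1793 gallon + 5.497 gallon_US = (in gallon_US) 5.676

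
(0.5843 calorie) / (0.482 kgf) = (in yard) 0.5656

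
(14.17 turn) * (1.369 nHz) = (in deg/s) 6.984e-06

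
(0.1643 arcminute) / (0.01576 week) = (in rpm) 4.788e-08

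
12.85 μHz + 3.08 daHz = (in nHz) 3.08e+10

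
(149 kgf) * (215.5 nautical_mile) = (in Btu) 5.527e+05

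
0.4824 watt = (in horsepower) 0.0006469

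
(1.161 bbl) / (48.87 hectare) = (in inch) 1.487e-05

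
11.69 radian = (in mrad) 1.169e+04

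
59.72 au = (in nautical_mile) 4.824e+09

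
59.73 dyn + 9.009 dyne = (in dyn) 68.74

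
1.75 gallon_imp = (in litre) 7.956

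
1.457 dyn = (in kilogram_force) 1.486e-06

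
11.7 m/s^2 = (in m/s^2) 11.7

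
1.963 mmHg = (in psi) 0.03796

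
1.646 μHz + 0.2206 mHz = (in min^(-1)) 0.01333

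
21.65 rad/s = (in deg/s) 1240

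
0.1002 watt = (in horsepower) 0.0001344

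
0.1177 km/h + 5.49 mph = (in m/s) 2.487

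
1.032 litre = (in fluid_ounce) 34.9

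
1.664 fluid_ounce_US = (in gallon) 0.013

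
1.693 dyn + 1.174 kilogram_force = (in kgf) 1.174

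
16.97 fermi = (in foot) 5.568e-14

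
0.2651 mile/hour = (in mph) 0.2651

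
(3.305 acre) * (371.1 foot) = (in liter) 1.513e+09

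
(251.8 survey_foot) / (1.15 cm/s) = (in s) 6674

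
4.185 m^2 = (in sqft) 45.05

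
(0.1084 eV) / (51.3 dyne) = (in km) 3.385e-20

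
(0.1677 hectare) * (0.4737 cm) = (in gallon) 2099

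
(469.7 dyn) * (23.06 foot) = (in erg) 3.301e+05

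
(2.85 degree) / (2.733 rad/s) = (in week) 3.009e-08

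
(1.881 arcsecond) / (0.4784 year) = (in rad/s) 6.045e-13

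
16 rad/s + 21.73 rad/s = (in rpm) 360.3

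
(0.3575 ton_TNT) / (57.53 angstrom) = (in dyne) 2.6e+22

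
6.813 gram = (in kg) 0.006813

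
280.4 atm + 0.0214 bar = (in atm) 280.4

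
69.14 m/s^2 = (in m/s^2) 69.14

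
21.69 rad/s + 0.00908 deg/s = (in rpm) 207.1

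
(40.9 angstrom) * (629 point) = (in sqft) 9.769e-09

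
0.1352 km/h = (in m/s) 0.03756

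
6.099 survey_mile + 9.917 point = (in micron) 9.815e+09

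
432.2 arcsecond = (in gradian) 0.1334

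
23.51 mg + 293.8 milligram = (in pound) 0.0006995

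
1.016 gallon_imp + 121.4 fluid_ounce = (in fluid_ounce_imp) 288.9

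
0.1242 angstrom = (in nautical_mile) 6.706e-15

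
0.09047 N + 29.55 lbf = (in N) 131.5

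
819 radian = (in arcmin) 2.816e+06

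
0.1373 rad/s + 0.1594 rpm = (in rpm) 1.471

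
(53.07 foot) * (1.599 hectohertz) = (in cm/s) 2.587e+05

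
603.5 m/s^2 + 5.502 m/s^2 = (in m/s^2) 609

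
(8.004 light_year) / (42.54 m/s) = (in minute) 2.967e+13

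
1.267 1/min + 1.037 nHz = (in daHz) 0.002112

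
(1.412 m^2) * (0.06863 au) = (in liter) 1.45e+13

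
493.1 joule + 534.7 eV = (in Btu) 0.4674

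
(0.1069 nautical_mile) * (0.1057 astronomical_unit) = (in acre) 7.736e+08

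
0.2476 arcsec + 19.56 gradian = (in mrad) 307.2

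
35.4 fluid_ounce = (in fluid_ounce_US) 35.4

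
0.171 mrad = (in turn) 2.722e-05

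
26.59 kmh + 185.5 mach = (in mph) 1.413e+05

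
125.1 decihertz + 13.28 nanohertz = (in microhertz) 1.251e+07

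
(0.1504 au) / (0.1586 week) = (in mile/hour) 5.247e+05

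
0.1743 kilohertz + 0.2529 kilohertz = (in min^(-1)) 2.563e+04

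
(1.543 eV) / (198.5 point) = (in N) 3.53e-18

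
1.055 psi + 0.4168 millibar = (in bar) 0.07316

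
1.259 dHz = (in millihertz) 125.9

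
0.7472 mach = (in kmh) 915.9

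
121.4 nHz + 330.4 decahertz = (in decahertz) 330.4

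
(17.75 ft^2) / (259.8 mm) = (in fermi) 6.347e+15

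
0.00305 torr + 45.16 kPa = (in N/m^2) 4.516e+04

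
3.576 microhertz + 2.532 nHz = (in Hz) 3.579e-06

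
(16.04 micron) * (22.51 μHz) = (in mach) 1.06e-12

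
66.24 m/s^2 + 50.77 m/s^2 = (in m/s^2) 117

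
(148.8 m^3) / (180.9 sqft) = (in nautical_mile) 0.004781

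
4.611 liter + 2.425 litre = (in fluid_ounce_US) 237.9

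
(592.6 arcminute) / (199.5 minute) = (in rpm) 0.0001375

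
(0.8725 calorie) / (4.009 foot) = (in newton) 2.987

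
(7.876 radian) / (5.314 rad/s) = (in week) 2.451e-06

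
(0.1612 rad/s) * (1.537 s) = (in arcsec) 5.111e+04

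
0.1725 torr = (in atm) 0.000227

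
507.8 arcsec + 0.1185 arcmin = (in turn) 0.0003973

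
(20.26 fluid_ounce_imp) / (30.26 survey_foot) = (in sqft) 0.0006718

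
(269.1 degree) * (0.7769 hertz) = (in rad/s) 3.649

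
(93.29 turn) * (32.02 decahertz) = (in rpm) 1.792e+06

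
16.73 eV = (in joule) 2.68e-18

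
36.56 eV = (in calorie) 1.4e-18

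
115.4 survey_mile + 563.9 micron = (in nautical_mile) 100.3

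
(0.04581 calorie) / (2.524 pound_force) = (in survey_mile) 1.061e-05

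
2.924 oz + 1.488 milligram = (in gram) 82.9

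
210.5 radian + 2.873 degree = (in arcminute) 7.238e+05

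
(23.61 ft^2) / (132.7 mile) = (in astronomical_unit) 6.866e-17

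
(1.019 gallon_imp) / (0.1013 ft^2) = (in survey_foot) 1.615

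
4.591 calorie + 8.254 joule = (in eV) 1.714e+20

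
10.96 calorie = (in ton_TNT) 1.096e-08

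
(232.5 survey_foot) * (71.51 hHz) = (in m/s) 5.068e+05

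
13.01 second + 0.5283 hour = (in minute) 31.91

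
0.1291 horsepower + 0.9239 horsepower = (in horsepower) 1.053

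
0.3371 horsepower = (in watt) 251.4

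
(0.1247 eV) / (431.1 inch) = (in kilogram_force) 1.861e-22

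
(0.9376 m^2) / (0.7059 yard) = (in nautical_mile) 0.0007843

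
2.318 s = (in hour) 0.0006439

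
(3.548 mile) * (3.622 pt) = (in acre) 0.001803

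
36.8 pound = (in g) 1.669e+04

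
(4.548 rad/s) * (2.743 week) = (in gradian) 4.803e+08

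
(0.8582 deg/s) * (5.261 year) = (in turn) 3.955e+05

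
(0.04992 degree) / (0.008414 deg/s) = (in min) 0.09888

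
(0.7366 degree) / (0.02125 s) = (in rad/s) 0.605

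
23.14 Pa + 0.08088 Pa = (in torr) 0.1742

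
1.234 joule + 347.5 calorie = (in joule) 1455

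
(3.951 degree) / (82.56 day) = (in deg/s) 5.539e-07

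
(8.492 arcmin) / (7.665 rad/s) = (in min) 5.371e-06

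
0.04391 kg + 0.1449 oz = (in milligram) 4.802e+04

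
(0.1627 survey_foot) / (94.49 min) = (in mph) 1.957e-05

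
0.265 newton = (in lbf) 0.05957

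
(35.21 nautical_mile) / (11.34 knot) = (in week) 0.01848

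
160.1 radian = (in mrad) 1.601e+05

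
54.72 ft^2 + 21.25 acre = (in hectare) 8.6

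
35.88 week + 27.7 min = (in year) 0.6882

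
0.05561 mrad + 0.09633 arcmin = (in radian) 8.363e-05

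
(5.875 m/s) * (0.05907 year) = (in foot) 3.591e+07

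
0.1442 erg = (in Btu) 1.367e-11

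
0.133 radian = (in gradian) 8.467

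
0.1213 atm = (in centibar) 12.29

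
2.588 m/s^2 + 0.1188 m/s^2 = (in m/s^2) 2.707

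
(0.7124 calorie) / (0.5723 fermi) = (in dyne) 5.208e+20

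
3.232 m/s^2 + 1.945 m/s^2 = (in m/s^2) 5.177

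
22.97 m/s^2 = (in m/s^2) 22.97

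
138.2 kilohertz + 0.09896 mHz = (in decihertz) 1.382e+06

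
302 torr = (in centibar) 40.26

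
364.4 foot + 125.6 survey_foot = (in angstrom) 1.494e+12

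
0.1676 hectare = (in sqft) 1.804e+04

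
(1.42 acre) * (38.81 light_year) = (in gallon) 5.574e+23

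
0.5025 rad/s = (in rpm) 4.799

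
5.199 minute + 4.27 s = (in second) 316.2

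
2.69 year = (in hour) 2.356e+04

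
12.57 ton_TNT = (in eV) 3.283e+29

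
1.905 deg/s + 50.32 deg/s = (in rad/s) 0.9115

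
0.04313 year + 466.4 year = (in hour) 4.086e+06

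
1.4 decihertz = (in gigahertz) 1.4e-10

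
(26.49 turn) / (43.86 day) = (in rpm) 0.0004194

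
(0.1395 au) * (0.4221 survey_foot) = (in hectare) 2.685e+05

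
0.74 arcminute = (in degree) 0.01233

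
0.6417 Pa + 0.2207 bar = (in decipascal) 2.207e+05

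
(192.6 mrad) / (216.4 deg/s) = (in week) 8.432e-08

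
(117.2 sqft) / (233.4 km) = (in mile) 2.899e-08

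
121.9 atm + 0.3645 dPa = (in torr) 9.264e+04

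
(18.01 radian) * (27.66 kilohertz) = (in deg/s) 2.854e+07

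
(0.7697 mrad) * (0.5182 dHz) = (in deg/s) 0.002285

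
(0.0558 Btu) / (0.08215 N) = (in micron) 7.166e+08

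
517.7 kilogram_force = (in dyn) 5.077e+08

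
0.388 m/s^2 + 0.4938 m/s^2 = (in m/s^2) 0.8818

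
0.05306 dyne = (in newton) 5.306e-07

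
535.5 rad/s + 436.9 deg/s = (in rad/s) 543.1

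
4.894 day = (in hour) 117.5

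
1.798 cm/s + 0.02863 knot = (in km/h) 0.1178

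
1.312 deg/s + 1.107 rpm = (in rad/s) 0.1388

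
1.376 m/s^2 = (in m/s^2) 1.376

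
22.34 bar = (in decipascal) 2.234e+07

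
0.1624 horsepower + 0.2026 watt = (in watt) 121.3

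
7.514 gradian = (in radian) 0.118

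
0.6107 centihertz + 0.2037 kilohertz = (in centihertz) 2.037e+04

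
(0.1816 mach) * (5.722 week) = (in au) 0.00143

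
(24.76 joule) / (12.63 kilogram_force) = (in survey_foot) 0.6559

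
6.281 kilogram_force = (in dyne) 6.16e+06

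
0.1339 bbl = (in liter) 21.29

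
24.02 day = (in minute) 3.459e+04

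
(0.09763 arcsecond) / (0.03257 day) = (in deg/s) 9.637e-09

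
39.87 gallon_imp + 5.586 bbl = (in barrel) 6.726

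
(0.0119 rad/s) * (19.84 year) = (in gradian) 4.74e+08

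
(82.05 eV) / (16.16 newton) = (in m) 8.135e-19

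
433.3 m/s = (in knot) 842.3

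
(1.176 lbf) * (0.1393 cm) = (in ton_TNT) 1.742e-12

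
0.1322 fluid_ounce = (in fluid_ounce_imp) 0.1376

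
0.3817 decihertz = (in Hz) 0.03817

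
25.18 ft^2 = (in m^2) 2.339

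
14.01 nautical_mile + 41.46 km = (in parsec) 2.184e-12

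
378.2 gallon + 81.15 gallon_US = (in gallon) 459.3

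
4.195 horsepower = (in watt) 3128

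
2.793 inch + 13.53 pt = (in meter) 0.07572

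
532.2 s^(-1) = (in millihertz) 5.322e+05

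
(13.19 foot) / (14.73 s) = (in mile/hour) 0.6105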